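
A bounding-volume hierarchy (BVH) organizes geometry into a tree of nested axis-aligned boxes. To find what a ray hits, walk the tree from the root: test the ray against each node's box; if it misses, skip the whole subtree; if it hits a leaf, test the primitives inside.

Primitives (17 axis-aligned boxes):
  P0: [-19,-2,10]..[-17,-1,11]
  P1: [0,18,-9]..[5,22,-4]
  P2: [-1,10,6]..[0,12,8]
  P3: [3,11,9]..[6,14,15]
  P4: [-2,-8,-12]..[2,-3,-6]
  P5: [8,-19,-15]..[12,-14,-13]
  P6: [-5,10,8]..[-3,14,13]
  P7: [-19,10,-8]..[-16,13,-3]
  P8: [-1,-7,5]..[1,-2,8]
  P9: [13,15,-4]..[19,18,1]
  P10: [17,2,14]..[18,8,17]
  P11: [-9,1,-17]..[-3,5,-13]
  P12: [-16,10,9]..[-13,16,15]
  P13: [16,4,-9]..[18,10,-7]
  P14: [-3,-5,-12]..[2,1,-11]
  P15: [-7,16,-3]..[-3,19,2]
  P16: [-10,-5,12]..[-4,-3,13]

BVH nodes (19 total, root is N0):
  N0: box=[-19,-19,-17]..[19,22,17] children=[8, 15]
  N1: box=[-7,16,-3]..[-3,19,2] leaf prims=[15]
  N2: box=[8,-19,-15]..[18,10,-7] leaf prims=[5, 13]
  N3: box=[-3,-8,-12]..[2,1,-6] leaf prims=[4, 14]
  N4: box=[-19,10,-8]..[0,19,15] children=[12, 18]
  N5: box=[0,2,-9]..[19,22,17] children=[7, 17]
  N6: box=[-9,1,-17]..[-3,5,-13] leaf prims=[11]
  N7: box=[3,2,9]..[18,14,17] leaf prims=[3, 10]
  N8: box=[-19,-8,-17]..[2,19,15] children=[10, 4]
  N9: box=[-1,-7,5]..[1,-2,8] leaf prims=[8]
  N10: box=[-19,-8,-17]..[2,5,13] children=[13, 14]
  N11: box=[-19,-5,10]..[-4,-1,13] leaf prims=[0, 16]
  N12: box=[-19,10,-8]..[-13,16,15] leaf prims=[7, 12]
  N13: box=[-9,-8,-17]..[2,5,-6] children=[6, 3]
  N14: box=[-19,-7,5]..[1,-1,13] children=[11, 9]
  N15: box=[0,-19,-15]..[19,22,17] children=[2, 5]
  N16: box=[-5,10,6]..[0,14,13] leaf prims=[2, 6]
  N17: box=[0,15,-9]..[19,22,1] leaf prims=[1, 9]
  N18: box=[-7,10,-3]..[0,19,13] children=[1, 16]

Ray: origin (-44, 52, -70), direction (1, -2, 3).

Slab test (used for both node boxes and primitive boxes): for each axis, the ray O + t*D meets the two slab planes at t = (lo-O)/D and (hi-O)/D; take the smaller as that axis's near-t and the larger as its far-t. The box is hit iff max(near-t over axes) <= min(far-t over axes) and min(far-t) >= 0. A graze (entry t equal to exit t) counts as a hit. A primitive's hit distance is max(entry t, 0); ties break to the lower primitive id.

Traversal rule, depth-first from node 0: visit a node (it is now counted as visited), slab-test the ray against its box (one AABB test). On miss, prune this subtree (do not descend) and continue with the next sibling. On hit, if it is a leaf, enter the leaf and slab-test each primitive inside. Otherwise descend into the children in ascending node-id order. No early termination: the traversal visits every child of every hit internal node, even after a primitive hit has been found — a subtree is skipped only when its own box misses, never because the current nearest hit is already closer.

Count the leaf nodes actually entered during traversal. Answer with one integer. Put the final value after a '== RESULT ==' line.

Walk:
N0 x:[25,63] y:[15,71/2] z:[53/3,29] -> hit [25,29], descend [8, 15]
  N8 x:[25,46] y:[33/2,30] z:[53/3,85/3] -> hit [25,85/3], descend [4, 10]
    N4 x:[25,44] y:[33/2,21] z:[62/3,85/3] -> miss, prune
    N10 x:[25,46] y:[47/2,30] z:[53/3,83/3] -> hit [25,83/3], descend [13, 14]
      N13 x:[35,46] y:[47/2,30] z:[53/3,64/3] -> miss, prune
      N14 x:[25,45] y:[53/2,59/2] z:[25,83/3] -> hit [53/2,83/3], descend [9, 11]
        N9 x:[43,45] y:[27,59/2] z:[25,26] -> miss, prune
        N11 x:[25,40] y:[53/2,57/2] z:[80/3,83/3] -> hit [80/3,83/3] leaf, test {P0@t=80/3, P16(miss)}
  N15 x:[44,63] y:[15,71/2] z:[55/3,29] -> miss, prune

order=[0, 8, 4, 10, 13, 14, 9, 11, 15]  |boxes|=9  |leaves|=1  hit=P0

== RESULT ==
1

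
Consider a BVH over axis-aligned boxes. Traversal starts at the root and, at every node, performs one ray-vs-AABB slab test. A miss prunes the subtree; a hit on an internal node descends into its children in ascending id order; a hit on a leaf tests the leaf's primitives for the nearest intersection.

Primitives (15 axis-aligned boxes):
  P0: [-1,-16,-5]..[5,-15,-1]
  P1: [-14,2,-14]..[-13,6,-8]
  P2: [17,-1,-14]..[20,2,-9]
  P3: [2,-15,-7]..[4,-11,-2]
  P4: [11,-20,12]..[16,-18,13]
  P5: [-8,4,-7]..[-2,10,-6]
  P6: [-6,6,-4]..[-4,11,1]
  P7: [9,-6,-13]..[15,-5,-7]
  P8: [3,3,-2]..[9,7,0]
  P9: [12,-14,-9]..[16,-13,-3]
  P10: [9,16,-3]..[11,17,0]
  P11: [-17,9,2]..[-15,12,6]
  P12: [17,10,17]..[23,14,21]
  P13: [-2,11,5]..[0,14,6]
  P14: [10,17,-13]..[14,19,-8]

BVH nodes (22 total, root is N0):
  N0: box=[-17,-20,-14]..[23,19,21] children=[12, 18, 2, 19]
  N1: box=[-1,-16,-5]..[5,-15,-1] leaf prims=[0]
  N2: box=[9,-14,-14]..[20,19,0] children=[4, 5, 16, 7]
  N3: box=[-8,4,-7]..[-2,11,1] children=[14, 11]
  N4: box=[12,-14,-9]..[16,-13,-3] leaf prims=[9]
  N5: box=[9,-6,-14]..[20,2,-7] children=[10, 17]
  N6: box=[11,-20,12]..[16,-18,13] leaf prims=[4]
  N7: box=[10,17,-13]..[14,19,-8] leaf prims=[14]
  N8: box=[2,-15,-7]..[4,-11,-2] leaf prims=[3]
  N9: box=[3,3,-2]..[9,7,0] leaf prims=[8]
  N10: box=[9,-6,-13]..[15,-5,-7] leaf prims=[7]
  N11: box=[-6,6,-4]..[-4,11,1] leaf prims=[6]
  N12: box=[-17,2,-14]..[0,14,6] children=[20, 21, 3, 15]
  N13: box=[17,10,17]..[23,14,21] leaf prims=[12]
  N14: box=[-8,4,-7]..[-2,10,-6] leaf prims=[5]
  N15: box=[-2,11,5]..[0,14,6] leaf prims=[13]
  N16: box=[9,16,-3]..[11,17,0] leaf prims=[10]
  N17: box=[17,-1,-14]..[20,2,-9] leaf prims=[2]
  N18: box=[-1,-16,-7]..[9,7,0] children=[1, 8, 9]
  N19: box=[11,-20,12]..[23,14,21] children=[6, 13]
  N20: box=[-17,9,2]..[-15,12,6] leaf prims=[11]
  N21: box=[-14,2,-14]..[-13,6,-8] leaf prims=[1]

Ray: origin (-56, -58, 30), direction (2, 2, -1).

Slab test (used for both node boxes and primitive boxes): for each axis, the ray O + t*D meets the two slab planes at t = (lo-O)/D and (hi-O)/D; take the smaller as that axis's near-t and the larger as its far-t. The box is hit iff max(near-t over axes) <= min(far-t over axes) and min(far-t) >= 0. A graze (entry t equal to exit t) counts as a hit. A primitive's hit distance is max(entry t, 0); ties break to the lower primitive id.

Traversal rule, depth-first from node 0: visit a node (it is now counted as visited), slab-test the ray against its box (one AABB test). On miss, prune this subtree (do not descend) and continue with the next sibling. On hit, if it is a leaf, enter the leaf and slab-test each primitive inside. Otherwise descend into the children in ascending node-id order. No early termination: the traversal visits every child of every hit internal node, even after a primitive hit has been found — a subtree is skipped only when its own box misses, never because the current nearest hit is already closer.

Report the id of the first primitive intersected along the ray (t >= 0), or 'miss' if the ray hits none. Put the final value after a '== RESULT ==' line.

Walk:
N0 x:[39/2,79/2] y:[19,77/2] z:[9,44] -> hit [39/2,77/2], descend [2, 12, 18, 19]
  N2 x:[65/2,38] y:[22,77/2] z:[30,44] -> hit [65/2,38], descend [4, 5, 7, 16]
    N4 x:[34,36] y:[22,45/2] z:[33,39] -> miss, prune
    N5 x:[65/2,38] y:[26,30] z:[37,44] -> miss, prune
    N7 x:[33,35] y:[75/2,77/2] z:[38,43] -> miss, prune
    N16 x:[65/2,67/2] y:[37,75/2] z:[30,33] -> miss, prune
  N12 x:[39/2,28] y:[30,36] z:[24,44] -> miss, prune
  N18 x:[55/2,65/2] y:[21,65/2] z:[30,37] -> hit [30,65/2], descend [1, 8, 9]
    N1 x:[55/2,61/2] y:[21,43/2] z:[31,35] -> miss, prune
    N8 x:[29,30] y:[43/2,47/2] z:[32,37] -> miss, prune
    N9 x:[59/2,65/2] y:[61/2,65/2] z:[30,32] -> hit [61/2,32] leaf, test {P8@t=61/2}
  N19 x:[67/2,79/2] y:[19,36] z:[9,18] -> miss, prune

Visited [0, 2, 4, 5, 7, 16, 12, 18, 1, 8, 9, 19]. Tests: 12 box, 1 leaf. Nearest: P8.

== RESULT ==
8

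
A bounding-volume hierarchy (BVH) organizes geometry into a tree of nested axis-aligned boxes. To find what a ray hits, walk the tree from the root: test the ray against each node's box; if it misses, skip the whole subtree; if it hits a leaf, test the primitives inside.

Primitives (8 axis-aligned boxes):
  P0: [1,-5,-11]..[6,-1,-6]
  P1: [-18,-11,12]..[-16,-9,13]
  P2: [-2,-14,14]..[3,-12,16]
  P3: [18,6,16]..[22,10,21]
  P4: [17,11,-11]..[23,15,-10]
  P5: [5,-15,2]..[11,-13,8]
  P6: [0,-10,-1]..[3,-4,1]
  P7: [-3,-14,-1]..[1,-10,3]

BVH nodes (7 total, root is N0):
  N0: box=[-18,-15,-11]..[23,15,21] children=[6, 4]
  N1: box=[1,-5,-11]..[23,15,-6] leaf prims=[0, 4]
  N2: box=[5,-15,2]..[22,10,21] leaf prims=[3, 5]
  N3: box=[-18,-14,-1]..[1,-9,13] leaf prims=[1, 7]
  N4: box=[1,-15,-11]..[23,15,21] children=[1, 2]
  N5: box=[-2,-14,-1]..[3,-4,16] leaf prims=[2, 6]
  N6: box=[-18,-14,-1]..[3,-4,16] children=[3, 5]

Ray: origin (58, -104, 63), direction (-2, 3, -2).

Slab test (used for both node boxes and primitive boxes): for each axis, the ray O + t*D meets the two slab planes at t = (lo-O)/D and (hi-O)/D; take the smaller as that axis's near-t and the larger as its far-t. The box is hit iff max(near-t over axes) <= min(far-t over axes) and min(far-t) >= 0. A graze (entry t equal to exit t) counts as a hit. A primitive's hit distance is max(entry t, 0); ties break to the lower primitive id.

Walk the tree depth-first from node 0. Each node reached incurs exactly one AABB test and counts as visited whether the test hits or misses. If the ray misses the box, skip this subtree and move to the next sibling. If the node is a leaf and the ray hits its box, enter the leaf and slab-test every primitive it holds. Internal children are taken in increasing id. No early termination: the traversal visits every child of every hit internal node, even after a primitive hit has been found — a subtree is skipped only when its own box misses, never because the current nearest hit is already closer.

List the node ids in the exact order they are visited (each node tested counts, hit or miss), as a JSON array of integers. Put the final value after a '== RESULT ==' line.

Trace the traversal:
N0 x:[35/2,38] y:[89/3,119/3] z:[21,37] -> hit [89/3,37], descend [4, 6]
  N4 x:[35/2,57/2] y:[89/3,119/3] z:[21,37] -> miss, prune
  N6 x:[55/2,38] y:[30,100/3] z:[47/2,32] -> hit [30,32], descend [3, 5]
    N3 x:[57/2,38] y:[30,95/3] z:[25,32] -> hit [30,95/3] leaf, test {P1(miss), P7@t=30}
    N5 x:[55/2,30] y:[30,100/3] z:[47/2,32] -> hit [30,30] leaf, test {P2(miss), P6(miss)}

Visited [0, 4, 6, 3, 5]. Tests: 5 box, 2 leaf. Nearest: P7.

== RESULT ==
[0, 4, 6, 3, 5]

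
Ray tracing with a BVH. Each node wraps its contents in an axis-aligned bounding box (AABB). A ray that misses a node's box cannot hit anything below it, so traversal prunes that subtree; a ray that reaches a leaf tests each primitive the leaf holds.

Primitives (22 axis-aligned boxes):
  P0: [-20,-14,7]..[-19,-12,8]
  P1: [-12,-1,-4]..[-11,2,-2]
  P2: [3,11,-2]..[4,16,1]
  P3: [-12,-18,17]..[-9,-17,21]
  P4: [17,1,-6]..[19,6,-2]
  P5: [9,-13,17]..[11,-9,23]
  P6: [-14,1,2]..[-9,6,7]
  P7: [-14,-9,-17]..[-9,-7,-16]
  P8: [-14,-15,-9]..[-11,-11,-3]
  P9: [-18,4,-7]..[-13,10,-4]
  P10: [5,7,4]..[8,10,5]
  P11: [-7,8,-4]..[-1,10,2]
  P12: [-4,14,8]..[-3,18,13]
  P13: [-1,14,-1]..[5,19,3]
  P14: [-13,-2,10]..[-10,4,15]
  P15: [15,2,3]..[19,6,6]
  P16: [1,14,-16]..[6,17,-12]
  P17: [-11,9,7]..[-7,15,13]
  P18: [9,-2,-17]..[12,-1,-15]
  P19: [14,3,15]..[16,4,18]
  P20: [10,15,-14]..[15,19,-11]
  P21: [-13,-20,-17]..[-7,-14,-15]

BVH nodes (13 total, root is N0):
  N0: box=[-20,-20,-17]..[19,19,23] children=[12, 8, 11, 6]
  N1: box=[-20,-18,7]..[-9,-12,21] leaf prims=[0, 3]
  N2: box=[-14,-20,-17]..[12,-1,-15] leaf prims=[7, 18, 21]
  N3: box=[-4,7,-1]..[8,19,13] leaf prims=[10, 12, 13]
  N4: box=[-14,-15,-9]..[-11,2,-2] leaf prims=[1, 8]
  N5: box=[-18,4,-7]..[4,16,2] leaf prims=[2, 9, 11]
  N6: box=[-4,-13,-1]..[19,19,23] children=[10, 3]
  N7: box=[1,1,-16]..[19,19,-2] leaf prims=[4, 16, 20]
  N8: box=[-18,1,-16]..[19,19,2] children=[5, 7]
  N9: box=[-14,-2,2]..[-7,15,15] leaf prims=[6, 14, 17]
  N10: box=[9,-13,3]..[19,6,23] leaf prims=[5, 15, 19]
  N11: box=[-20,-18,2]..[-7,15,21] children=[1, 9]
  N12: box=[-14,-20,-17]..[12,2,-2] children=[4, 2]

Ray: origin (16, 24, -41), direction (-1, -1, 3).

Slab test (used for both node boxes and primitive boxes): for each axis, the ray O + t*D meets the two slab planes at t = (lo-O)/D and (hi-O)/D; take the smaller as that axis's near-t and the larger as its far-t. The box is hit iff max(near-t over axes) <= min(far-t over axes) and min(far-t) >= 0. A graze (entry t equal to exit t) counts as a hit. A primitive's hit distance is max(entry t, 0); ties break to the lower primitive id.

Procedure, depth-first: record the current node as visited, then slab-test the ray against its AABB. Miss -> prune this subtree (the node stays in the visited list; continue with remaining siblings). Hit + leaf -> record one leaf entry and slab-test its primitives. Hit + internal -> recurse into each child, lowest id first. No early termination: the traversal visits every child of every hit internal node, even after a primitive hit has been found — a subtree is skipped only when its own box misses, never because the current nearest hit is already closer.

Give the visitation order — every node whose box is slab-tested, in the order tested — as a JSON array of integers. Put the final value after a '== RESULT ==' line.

Walk:
N0 x:[-3,36] y:[5,44] z:[8,64/3] -> hit [8,64/3], descend [6, 8, 11, 12]
  N6 x:[-3,20] y:[5,37] z:[40/3,64/3] -> hit [40/3,20], descend [3, 10]
    N3 x:[8,20] y:[5,17] z:[40/3,18] -> hit [40/3,17] leaf, test {P10(miss), P12(miss), P13(miss)}
    N10 x:[-3,7] y:[18,37] z:[44/3,64/3] -> miss, prune
  N8 x:[-3,34] y:[5,23] z:[25/3,43/3] -> hit [25/3,43/3], descend [5, 7]
    N5 x:[12,34] y:[8,20] z:[34/3,43/3] -> hit [12,43/3] leaf, test {P2@t=13, P9(miss), P11(miss)}
    N7 x:[-3,15] y:[5,23] z:[25/3,13] -> hit [25/3,13] leaf, test {P4(miss), P16(miss), P20(miss)}
  N11 x:[23,36] y:[9,42] z:[43/3,62/3] -> miss, prune
  N12 x:[4,30] y:[22,44] z:[8,13] -> miss, prune

Visited [0, 6, 3, 10, 8, 5, 7, 11, 12]. Tests: 9 box, 3 leaf. Nearest: P2.

== RESULT ==
[0, 6, 3, 10, 8, 5, 7, 11, 12]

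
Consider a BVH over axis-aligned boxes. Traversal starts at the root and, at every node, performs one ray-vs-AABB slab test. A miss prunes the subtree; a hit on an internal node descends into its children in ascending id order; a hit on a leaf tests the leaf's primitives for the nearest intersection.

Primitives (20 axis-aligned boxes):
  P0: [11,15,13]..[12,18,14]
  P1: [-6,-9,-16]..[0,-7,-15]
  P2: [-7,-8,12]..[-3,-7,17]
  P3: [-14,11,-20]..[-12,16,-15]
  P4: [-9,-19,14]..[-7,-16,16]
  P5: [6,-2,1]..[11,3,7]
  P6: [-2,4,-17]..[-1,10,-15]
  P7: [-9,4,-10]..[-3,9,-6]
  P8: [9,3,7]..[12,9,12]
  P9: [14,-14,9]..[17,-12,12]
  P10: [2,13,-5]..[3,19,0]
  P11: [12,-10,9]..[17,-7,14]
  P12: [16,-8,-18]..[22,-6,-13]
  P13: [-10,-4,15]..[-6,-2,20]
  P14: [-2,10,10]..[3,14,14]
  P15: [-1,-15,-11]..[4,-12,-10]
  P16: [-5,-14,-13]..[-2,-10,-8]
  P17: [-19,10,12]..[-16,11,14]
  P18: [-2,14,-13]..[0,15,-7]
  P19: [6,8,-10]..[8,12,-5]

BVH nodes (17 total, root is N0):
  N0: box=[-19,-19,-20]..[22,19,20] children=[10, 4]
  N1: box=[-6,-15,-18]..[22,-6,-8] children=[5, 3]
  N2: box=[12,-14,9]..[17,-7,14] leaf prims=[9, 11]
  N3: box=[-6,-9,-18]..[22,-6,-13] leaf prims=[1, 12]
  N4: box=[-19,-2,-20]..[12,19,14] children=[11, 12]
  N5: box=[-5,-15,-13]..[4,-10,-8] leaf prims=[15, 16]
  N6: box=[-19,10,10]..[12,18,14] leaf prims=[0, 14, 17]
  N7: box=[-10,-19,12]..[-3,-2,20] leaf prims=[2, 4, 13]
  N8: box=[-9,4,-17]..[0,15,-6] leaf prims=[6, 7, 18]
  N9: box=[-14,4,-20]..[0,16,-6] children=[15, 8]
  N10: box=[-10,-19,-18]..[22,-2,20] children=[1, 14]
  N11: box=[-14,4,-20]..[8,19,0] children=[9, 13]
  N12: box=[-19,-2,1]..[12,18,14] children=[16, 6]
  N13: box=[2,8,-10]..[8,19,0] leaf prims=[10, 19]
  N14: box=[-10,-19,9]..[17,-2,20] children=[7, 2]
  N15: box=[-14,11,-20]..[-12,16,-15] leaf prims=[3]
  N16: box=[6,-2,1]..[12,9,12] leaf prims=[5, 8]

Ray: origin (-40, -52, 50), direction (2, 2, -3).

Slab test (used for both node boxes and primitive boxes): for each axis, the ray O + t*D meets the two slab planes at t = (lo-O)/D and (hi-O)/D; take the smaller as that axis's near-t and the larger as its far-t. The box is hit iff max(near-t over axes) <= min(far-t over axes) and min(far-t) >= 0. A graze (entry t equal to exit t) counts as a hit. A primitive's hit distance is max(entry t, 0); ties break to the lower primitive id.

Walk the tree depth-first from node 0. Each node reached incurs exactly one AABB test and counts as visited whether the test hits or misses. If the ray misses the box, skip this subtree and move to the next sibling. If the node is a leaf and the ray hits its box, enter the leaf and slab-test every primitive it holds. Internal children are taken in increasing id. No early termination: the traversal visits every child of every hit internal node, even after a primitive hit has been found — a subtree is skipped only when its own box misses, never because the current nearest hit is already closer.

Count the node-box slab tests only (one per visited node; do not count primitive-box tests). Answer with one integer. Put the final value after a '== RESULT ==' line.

Walk:
N0 x:[21/2,31] y:[33/2,71/2] z:[10,70/3] -> hit [33/2,70/3], descend [4, 10]
  N4 x:[21/2,26] y:[25,71/2] z:[12,70/3] -> miss, prune
  N10 x:[15,31] y:[33/2,25] z:[10,68/3] -> hit [33/2,68/3], descend [1, 14]
    N1 x:[17,31] y:[37/2,23] z:[58/3,68/3] -> hit [58/3,68/3], descend [3, 5]
      N3 x:[17,31] y:[43/2,23] z:[21,68/3] -> hit [43/2,68/3] leaf, test {P1(miss), P12(miss)}
      N5 x:[35/2,22] y:[37/2,21] z:[58/3,21] -> hit [58/3,21] leaf, test {P15@t=20, P16(miss)}
    N14 x:[15,57/2] y:[33/2,25] z:[10,41/3] -> miss, prune

7 AABB tests over nodes [0, 4, 10, 1, 3, 5, 14]; 2 leaves entered; closest P15.

== RESULT ==
7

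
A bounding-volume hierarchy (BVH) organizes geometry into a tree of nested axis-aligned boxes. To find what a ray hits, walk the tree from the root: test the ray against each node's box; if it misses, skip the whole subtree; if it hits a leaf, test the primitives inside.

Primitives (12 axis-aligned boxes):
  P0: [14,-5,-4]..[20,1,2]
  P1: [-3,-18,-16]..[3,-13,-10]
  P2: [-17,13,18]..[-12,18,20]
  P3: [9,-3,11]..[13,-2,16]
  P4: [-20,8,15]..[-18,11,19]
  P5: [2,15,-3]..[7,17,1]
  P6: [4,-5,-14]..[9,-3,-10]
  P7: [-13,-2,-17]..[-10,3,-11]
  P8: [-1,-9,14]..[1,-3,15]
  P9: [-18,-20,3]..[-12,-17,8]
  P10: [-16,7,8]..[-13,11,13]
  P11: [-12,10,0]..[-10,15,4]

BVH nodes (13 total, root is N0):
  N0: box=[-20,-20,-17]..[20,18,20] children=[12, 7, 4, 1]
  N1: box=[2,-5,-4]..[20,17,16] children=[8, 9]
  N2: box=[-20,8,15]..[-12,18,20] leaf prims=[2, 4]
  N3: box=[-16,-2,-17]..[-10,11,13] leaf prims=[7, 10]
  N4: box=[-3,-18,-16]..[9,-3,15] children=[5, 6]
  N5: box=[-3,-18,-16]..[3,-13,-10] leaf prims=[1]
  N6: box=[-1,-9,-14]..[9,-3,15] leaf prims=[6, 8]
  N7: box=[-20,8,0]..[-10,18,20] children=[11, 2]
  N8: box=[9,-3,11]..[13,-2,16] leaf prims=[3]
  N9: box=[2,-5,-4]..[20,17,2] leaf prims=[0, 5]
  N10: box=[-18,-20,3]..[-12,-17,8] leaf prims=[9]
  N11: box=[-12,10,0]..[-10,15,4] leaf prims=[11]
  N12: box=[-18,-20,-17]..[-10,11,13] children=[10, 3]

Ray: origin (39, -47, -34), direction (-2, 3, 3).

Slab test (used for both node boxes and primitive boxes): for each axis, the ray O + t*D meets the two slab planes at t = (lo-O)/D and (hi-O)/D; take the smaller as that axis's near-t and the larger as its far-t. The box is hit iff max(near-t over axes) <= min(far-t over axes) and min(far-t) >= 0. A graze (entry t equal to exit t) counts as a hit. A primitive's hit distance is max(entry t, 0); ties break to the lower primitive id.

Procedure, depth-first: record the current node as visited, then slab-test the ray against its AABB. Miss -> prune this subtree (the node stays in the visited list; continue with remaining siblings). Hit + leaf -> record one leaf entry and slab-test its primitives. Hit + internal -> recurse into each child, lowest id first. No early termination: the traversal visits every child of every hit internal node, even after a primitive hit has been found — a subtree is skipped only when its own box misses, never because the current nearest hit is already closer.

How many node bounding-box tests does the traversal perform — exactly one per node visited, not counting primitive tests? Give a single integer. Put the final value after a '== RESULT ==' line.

Walk:
N0 x:[19/2,59/2] y:[9,65/3] z:[17/3,18] -> hit [19/2,18], descend [1, 4, 7, 12]
  N1 x:[19/2,37/2] y:[14,64/3] z:[10,50/3] -> hit [14,50/3], descend [8, 9]
    N8 x:[13,15] y:[44/3,15] z:[15,50/3] -> hit [15,15] leaf, test {P3@t=15}
    N9 x:[19/2,37/2] y:[14,64/3] z:[10,12] -> miss, prune
  N4 x:[15,21] y:[29/3,44/3] z:[6,49/3] -> miss, prune
  N7 x:[49/2,59/2] y:[55/3,65/3] z:[34/3,18] -> miss, prune
  N12 x:[49/2,57/2] y:[9,58/3] z:[17/3,47/3] -> miss, prune

Summary -> nodes [0, 1, 8, 9, 4, 7, 12]; box-tests=7; leaf-entries=1; first=P3

== RESULT ==
7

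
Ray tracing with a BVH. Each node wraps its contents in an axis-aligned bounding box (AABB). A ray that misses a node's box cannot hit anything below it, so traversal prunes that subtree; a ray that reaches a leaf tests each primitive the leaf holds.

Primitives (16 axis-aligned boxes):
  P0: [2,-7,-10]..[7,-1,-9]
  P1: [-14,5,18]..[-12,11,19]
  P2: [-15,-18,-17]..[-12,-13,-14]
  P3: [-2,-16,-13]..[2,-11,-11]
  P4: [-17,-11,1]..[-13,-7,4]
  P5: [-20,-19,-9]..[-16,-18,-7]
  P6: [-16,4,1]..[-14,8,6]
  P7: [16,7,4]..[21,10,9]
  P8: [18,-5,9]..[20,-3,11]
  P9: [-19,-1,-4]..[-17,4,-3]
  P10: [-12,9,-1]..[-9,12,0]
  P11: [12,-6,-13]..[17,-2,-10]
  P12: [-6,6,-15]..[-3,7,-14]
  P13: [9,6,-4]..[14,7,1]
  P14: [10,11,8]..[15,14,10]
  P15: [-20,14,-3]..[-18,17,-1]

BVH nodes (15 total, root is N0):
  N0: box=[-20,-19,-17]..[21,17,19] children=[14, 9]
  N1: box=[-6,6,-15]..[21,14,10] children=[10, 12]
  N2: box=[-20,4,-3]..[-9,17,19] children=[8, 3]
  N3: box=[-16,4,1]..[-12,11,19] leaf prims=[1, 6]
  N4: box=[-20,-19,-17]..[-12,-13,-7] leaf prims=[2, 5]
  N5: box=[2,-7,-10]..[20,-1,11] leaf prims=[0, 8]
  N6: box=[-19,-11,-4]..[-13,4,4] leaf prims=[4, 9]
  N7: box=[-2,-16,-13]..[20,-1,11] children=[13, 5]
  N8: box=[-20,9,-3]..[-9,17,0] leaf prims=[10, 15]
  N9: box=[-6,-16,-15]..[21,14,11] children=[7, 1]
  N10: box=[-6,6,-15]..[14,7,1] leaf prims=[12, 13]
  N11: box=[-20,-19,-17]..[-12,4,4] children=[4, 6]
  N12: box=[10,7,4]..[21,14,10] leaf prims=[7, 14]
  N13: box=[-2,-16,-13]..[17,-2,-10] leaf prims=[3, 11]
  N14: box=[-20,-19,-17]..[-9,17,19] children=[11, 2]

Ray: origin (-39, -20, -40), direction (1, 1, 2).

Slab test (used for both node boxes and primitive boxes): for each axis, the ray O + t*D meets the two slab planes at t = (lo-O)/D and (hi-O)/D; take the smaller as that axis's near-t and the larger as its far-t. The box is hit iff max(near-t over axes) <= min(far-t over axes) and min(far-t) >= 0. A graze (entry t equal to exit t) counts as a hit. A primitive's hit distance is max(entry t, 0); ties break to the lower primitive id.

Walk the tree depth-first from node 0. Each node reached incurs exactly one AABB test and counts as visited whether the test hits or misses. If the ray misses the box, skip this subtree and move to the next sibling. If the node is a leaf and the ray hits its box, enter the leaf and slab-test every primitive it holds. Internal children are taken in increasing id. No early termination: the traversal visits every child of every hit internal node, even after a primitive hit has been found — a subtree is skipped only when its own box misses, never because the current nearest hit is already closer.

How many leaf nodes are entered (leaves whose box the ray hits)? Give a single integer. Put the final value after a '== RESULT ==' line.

Trace the traversal:
N0 x:[19,60] y:[1,37] z:[23/2,59/2] -> hit [19,59/2], descend [9, 14]
  N9 x:[33,60] y:[4,34] z:[25/2,51/2] -> miss, prune
  N14 x:[19,30] y:[1,37] z:[23/2,59/2] -> hit [19,59/2], descend [2, 11]
    N2 x:[19,30] y:[24,37] z:[37/2,59/2] -> hit [24,59/2], descend [3, 8]
      N3 x:[23,27] y:[24,31] z:[41/2,59/2] -> hit [24,27] leaf, test {P1(miss), P6(miss)}
      N8 x:[19,30] y:[29,37] z:[37/2,20] -> miss, prune
    N11 x:[19,27] y:[1,24] z:[23/2,22] -> hit [19,22], descend [4, 6]
      N4 x:[19,27] y:[1,7] z:[23/2,33/2] -> miss, prune
      N6 x:[20,26] y:[9,24] z:[18,22] -> hit [20,22] leaf, test {P4(miss), P9(miss)}

9 AABB tests over nodes [0, 9, 14, 2, 3, 8, 11, 4, 6]; 2 leaves entered; closest miss.

== RESULT ==
2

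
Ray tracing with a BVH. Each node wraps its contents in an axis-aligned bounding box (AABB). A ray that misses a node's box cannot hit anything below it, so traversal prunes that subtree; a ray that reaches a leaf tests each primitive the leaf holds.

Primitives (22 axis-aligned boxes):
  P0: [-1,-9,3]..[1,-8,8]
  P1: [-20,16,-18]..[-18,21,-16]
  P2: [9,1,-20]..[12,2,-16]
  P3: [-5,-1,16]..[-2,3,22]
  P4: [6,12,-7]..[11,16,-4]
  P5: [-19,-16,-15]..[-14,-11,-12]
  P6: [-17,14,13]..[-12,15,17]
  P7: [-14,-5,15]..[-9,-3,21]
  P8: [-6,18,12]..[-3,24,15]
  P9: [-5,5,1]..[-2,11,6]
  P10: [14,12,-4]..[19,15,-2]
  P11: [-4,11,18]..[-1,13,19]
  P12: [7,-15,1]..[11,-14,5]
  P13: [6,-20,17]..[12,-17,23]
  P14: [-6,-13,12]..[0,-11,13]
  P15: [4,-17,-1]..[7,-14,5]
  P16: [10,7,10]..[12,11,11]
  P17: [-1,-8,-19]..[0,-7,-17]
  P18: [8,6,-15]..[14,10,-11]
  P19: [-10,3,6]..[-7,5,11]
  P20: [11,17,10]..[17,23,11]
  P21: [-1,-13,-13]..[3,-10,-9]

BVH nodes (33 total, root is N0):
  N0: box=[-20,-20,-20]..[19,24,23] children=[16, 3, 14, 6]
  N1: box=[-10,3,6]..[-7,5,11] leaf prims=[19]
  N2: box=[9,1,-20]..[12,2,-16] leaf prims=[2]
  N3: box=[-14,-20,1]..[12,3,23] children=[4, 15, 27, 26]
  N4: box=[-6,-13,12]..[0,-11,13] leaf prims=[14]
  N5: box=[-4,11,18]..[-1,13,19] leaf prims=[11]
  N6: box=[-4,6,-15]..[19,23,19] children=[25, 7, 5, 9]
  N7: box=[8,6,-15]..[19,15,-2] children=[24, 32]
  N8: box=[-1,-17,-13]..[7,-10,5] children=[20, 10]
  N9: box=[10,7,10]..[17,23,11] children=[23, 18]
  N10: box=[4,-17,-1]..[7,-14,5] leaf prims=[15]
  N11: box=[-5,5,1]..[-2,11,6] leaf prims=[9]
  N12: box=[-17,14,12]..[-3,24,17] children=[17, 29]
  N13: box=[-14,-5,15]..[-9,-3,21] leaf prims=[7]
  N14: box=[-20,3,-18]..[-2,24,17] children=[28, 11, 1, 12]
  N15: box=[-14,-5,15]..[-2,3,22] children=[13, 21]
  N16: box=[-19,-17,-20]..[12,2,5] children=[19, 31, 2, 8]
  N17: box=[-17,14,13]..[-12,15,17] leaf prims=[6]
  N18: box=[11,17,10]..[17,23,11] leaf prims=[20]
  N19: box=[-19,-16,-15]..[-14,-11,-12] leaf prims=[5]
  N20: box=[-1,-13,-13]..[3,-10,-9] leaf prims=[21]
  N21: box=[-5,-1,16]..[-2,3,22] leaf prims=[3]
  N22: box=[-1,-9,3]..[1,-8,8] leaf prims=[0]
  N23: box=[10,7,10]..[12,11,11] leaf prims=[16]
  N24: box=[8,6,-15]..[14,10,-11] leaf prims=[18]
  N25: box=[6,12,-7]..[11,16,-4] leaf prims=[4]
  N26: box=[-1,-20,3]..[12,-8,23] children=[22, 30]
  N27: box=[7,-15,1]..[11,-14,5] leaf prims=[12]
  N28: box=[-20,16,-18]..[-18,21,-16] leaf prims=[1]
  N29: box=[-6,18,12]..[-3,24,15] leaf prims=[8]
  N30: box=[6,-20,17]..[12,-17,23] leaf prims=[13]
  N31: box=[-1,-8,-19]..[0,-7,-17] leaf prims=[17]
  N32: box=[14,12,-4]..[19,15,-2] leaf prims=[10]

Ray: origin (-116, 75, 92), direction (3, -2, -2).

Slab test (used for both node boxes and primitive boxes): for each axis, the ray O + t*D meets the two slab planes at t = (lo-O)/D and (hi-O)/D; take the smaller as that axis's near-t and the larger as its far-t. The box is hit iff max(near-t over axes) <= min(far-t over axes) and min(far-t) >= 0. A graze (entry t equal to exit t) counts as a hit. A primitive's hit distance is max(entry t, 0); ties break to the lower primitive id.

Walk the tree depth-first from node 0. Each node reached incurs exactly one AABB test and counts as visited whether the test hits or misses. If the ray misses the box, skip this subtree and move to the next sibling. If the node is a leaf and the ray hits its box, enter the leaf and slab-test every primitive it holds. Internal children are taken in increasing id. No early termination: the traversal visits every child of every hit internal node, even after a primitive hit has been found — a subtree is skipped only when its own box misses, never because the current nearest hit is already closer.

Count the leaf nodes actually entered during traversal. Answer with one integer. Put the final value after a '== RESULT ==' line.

Walk:
N0 x:[32,45] y:[51/2,95/2] z:[69/2,56] -> hit [69/2,45], descend [3, 6, 14, 16]
  N3 x:[34,128/3] y:[36,95/2] z:[69/2,91/2] -> hit [36,128/3], descend [4, 15, 26, 27]
    N4 x:[110/3,116/3] y:[43,44] z:[79/2,40] -> miss, prune
    N15 x:[34,38] y:[36,40] z:[35,77/2] -> hit [36,38], descend [13, 21]
      N13 x:[34,107/3] y:[39,40] z:[71/2,77/2] -> miss, prune
      N21 x:[37,38] y:[36,38] z:[35,38] -> hit [37,38] leaf, test {P3@t=37}
    N26 x:[115/3,128/3] y:[83/2,95/2] z:[69/2,89/2] -> hit [83/2,128/3], descend [22, 30]
      N22 x:[115/3,39] y:[83/2,42] z:[42,89/2] -> miss, prune
      N30 x:[122/3,128/3] y:[46,95/2] z:[69/2,75/2] -> miss, prune
    N27 x:[41,127/3] y:[89/2,45] z:[87/2,91/2] -> miss, prune
  N6 x:[112/3,45] y:[26,69/2] z:[73/2,107/2] -> miss, prune
  N14 x:[32,38] y:[51/2,36] z:[75/2,55] -> miss, prune
  N16 x:[97/3,128/3] y:[73/2,46] z:[87/2,56] -> miss, prune

Summary -> nodes [0, 3, 4, 15, 13, 21, 26, 22, 30, 27, 6, 14, 16]; box-tests=13; leaf-entries=1; first=P3

== RESULT ==
1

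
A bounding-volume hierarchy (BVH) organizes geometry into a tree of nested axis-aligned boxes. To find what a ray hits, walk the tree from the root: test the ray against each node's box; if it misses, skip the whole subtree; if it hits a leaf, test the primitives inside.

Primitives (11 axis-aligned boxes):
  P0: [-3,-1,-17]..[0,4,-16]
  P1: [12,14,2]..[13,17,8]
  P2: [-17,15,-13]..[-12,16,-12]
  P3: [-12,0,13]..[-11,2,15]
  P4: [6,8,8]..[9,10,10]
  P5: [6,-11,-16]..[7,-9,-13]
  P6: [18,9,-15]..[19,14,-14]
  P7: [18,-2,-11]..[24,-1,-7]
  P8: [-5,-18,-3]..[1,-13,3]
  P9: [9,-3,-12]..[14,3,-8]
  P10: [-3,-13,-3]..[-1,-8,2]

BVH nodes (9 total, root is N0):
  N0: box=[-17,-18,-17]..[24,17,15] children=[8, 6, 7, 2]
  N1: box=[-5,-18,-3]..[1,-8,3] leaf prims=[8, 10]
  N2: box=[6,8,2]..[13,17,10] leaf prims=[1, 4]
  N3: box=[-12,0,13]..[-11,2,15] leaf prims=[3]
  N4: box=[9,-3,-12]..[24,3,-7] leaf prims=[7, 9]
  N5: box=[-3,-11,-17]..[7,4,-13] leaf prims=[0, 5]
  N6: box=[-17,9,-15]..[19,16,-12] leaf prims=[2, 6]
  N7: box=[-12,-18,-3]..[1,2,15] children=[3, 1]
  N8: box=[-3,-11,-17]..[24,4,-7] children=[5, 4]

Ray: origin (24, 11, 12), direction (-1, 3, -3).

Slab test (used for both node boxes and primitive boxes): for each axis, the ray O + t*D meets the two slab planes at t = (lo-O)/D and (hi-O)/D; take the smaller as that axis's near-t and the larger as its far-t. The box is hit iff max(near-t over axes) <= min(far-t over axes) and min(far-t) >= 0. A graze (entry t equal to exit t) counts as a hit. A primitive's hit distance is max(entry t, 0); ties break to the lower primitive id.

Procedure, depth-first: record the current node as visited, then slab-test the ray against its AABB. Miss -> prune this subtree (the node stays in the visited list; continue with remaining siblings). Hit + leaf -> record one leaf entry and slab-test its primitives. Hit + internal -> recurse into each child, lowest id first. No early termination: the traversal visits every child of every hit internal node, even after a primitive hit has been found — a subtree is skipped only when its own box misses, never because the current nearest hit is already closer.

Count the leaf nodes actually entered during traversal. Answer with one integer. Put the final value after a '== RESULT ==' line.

Walk:
N0 x:[0,41] y:[-29/3,2] z:[-1,29/3] -> hit [0,2], descend [2, 6, 7, 8]
  N2 x:[11,18] y:[-1,2] z:[2/3,10/3] -> miss, prune
  N6 x:[5,41] y:[-2/3,5/3] z:[8,9] -> miss, prune
  N7 x:[23,36] y:[-29/3,-3] z:[-1,5] -> miss, prune
  N8 x:[0,27] y:[-22/3,-7/3] z:[19/3,29/3] -> miss, prune

Summary -> nodes [0, 2, 6, 7, 8]; box-tests=5; leaf-entries=0; first=miss

== RESULT ==
0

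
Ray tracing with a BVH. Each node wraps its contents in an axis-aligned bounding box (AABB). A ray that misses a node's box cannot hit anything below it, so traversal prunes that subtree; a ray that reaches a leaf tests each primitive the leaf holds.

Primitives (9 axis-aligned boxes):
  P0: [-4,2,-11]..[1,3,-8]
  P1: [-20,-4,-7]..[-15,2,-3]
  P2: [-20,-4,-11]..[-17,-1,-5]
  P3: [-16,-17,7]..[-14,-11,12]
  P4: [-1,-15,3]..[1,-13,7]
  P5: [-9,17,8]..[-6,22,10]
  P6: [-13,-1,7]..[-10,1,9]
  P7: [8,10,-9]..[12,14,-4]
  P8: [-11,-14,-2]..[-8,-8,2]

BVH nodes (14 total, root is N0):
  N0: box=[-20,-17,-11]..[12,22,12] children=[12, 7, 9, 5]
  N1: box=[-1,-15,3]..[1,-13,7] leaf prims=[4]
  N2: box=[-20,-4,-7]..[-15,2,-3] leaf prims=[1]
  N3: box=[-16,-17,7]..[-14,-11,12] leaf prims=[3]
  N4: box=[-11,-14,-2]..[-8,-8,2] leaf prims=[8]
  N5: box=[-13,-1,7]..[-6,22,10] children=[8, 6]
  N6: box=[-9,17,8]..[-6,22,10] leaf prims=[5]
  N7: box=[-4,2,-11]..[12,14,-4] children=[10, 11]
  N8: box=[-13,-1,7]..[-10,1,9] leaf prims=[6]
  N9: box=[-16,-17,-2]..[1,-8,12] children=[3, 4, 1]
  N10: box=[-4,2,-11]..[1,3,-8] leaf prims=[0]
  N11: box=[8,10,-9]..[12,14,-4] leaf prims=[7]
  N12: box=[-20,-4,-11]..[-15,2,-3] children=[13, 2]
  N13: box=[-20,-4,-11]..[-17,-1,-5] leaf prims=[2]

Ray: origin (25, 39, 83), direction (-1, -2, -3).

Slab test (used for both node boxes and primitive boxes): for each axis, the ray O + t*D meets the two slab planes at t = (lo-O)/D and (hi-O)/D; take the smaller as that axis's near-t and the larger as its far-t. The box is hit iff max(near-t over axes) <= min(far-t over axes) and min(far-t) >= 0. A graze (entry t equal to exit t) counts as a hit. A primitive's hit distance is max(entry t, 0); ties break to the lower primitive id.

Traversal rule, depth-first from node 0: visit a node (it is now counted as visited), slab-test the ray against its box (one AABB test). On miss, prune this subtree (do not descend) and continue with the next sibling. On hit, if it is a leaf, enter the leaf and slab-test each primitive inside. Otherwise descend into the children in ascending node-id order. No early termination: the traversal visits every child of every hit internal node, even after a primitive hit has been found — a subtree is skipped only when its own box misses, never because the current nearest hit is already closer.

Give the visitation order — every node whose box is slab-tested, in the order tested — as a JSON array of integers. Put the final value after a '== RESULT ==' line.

Traverse from the root:
N0 x:[13,45] y:[17/2,28] z:[71/3,94/3] -> hit [71/3,28], descend [5, 7, 9, 12]
  N5 x:[31,38] y:[17/2,20] z:[73/3,76/3] -> miss, prune
  N7 x:[13,29] y:[25/2,37/2] z:[29,94/3] -> miss, prune
  N9 x:[24,41] y:[47/2,28] z:[71/3,85/3] -> hit [24,28], descend [1, 3, 4]
    N1 x:[24,26] y:[26,27] z:[76/3,80/3] -> hit [26,26] leaf, test {P4@t=26}
    N3 x:[39,41] y:[25,28] z:[71/3,76/3] -> miss, prune
    N4 x:[33,36] y:[47/2,53/2] z:[27,85/3] -> miss, prune
  N12 x:[40,45] y:[37/2,43/2] z:[86/3,94/3] -> miss, prune

Summary -> nodes [0, 5, 7, 9, 1, 3, 4, 12]; box-tests=8; leaf-entries=1; first=P4

== RESULT ==
[0, 5, 7, 9, 1, 3, 4, 12]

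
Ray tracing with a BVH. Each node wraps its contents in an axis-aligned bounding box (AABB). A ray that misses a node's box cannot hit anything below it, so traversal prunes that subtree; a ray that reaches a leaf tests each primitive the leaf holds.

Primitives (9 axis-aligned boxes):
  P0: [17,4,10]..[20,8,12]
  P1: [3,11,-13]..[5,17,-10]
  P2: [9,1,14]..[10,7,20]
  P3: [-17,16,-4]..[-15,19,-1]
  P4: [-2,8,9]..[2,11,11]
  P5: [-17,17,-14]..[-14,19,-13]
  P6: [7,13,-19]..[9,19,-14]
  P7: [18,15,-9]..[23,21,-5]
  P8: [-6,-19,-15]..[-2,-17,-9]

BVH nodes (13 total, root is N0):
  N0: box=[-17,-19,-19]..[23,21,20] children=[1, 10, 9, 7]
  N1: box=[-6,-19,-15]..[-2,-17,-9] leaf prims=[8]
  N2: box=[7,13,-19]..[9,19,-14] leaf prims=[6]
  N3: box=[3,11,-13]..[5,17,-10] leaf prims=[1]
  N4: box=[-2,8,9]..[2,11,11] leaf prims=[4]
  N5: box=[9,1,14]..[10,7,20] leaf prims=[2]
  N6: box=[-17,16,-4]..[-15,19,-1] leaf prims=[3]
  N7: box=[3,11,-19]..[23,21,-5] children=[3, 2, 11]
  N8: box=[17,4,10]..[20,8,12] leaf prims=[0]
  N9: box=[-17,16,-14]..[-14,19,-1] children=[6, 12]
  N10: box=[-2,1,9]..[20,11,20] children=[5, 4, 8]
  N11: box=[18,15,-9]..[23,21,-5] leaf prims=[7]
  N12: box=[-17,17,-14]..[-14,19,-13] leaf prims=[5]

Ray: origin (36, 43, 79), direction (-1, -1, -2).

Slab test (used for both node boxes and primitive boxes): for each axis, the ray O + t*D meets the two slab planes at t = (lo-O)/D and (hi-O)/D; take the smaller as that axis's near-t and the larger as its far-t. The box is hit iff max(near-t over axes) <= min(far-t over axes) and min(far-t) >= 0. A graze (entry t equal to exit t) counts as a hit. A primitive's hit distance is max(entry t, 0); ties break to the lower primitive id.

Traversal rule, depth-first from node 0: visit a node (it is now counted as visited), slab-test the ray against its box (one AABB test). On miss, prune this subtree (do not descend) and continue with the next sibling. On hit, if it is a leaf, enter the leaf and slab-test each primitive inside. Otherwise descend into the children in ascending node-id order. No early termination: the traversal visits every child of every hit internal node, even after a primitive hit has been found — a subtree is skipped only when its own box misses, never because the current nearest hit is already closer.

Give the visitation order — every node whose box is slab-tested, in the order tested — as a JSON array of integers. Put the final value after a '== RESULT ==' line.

Trace the traversal:
N0 x:[13,53] y:[22,62] z:[59/2,49] -> hit [59/2,49], descend [1, 7, 9, 10]
  N1 x:[38,42] y:[60,62] z:[44,47] -> miss, prune
  N7 x:[13,33] y:[22,32] z:[42,49] -> miss, prune
  N9 x:[50,53] y:[24,27] z:[40,93/2] -> miss, prune
  N10 x:[16,38] y:[32,42] z:[59/2,35] -> hit [32,35], descend [4, 5, 8]
    N4 x:[34,38] y:[32,35] z:[34,35] -> hit [34,35] leaf, test {P4@t=34}
    N5 x:[26,27] y:[36,42] z:[59/2,65/2] -> miss, prune
    N8 x:[16,19] y:[35,39] z:[67/2,69/2] -> miss, prune

Summary -> nodes [0, 1, 7, 9, 10, 4, 5, 8]; box-tests=8; leaf-entries=1; first=P4

== RESULT ==
[0, 1, 7, 9, 10, 4, 5, 8]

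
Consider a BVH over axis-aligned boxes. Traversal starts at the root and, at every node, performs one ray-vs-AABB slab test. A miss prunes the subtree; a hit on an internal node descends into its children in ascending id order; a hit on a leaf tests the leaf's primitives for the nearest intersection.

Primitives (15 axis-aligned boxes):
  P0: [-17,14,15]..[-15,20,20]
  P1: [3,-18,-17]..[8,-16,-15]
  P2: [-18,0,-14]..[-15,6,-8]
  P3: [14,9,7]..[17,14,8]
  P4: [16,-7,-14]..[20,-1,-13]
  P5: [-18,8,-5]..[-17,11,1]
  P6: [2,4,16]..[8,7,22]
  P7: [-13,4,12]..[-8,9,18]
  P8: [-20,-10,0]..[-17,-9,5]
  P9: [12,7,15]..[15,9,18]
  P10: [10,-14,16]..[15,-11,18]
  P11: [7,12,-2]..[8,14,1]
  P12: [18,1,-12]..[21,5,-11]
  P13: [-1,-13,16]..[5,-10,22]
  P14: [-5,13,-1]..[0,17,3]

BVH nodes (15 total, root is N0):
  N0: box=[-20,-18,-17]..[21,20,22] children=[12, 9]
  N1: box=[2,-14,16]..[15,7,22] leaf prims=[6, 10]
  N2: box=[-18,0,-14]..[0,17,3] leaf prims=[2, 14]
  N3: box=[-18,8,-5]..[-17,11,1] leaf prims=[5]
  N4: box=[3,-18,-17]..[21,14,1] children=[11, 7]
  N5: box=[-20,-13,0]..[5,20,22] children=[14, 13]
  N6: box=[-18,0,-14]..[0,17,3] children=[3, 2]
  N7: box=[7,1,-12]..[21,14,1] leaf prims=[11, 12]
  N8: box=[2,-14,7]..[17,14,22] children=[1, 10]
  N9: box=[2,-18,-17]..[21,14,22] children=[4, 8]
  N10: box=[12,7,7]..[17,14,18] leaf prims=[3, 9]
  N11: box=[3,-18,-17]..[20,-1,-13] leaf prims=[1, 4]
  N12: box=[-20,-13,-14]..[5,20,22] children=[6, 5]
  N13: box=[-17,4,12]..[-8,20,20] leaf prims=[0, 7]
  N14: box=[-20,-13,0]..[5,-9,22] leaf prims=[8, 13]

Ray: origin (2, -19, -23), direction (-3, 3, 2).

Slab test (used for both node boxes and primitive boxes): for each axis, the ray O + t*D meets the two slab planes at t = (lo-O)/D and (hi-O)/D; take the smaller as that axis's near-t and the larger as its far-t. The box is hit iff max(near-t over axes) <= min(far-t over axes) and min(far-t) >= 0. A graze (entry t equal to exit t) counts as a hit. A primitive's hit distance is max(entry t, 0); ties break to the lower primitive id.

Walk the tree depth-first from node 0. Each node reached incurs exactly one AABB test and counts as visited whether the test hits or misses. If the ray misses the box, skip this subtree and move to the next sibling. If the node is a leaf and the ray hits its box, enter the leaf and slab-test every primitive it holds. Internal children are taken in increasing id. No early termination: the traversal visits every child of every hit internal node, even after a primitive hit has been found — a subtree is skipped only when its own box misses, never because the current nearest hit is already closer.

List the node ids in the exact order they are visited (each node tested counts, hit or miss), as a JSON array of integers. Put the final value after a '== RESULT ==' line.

Trace the traversal:
N0 x:[-19/3,22/3] y:[1/3,13] z:[3,45/2] -> hit [3,22/3], descend [9, 12]
  N9 x:[-19/3,0] y:[1/3,11] z:[3,45/2] -> miss, prune
  N12 x:[-1,22/3] y:[2,13] z:[9/2,45/2] -> hit [9/2,22/3], descend [5, 6]
    N5 x:[-1,22/3] y:[2,13] z:[23/2,45/2] -> miss, prune
    N6 x:[2/3,20/3] y:[19/3,12] z:[9/2,13] -> hit [19/3,20/3], descend [2, 3]
      N2 x:[2/3,20/3] y:[19/3,12] z:[9/2,13] -> hit [19/3,20/3] leaf, test {P2@t=19/3, P14(miss)}
      N3 x:[19/3,20/3] y:[9,10] z:[9,12] -> miss, prune

Visited [0, 9, 12, 5, 6, 2, 3]. Tests: 7 box, 1 leaf. Nearest: P2.

== RESULT ==
[0, 9, 12, 5, 6, 2, 3]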